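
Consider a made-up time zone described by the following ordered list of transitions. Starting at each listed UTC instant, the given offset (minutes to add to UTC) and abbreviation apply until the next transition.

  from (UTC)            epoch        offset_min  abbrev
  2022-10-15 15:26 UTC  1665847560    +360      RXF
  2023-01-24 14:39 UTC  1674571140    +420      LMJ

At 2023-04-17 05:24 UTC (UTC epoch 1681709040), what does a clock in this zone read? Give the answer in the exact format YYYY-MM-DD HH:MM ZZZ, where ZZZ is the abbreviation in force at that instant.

Query: 2023-04-17 05:24 UTC
Rule 2/2 (LMJ, +07:00): 2023-01-24 14:39 UTC ≤ query < +∞
5·60 + 24 + 420 = 744 min
744 = 0·1440 + 744; 744 = 12·60 + 24 → 12:24, same day
→ 2023-04-17 12:24 LMJ

2023-04-17 12:24 LMJ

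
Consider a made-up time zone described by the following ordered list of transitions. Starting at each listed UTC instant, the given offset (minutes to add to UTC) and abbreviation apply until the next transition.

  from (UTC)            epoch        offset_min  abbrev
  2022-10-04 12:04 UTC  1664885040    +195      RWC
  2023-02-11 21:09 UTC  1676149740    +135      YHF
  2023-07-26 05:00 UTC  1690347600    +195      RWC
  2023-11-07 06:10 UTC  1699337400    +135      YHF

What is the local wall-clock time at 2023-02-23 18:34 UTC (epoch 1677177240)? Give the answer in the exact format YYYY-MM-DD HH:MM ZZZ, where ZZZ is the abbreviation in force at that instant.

Query: 2023-02-23 18:34 UTC
Rule 2/4 (YHF, +02:15): 2023-02-11 21:09 UTC ≤ query < 2023-07-26 05:00 UTC
18·60 + 34 + 135 = 1249 min
1249 = 0·1440 + 1249; 1249 = 20·60 + 49 → 20:49, same day
→ 2023-02-23 20:49 YHF

2023-02-23 20:49 YHF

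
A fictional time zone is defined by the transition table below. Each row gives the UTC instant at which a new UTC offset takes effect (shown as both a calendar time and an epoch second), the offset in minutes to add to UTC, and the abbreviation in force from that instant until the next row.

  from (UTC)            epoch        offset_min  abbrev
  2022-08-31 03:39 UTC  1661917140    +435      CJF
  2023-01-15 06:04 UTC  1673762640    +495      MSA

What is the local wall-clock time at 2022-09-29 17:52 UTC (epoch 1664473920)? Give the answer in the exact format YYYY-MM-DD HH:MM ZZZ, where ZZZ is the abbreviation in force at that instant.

2022-09-30 01:07 CJF

Query: 2022-09-29 17:52 UTC
Rule 1/2 (CJF, +07:15): 2022-08-31 03:39 UTC ≤ query < 2023-01-15 06:04 UTC
17·60 + 52 + 435 = 1507 min
1507 = 1·1440 + 67; 67 = 1·60 + 7 → 01:07, 2022-09-29 + 1 day = 2022-09-30
→ 2022-09-30 01:07 CJF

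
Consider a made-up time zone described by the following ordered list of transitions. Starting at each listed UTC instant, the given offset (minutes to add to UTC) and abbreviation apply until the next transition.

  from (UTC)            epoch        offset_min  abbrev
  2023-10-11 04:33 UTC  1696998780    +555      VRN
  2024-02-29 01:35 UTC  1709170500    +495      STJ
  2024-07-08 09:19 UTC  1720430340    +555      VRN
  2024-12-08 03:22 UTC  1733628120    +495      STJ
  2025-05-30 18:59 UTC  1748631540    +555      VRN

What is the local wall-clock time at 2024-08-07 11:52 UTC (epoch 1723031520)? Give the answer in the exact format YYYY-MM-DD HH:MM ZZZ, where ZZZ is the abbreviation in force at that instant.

Query: 2024-08-07 11:52 UTC
Rule 3/5 (VRN, +09:15): 2024-07-08 09:19 UTC ≤ query < 2024-12-08 03:22 UTC
11·60 + 52 + 555 = 1267 min
1267 = 0·1440 + 1267; 1267 = 21·60 + 7 → 21:07, same day
→ 2024-08-07 21:07 VRN

2024-08-07 21:07 VRN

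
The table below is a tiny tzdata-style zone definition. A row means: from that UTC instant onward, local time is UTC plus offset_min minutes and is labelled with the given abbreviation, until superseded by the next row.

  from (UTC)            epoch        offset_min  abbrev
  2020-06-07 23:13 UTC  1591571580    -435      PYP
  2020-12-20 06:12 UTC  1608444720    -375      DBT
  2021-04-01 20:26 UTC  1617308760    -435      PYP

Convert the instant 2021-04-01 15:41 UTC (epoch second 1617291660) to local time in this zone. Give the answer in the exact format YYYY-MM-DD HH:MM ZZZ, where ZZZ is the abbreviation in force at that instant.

2021-04-01 09:26 DBT

Query: 2021-04-01 15:41 UTC
Rule 2/3 (DBT, -06:15): 2020-12-20 06:12 UTC ≤ query < 2021-04-01 20:26 UTC
15·60 + 41 - 375 = 566 min
566 = 0·1440 + 566; 566 = 9·60 + 26 → 09:26, same day
→ 2021-04-01 09:26 DBT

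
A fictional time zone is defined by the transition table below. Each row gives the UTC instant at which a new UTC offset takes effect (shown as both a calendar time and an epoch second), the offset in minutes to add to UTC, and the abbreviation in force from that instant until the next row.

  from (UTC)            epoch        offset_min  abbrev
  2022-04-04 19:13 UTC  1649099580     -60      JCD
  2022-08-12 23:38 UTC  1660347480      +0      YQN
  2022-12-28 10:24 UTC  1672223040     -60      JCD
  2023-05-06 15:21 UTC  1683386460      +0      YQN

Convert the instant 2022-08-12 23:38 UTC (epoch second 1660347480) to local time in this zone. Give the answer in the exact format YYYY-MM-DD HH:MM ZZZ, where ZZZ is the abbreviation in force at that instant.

Query: 2022-08-12 23:38 UTC
Rule 2/4 (YQN, +00:00): 2022-08-12 23:38 UTC ≤ query < 2022-12-28 10:24 UTC
23·60 + 38 + 0 = 1418 min
1418 = 0·1440 + 1418; 1418 = 23·60 + 38 → 23:38, same day
→ 2022-08-12 23:38 YQN

2022-08-12 23:38 YQN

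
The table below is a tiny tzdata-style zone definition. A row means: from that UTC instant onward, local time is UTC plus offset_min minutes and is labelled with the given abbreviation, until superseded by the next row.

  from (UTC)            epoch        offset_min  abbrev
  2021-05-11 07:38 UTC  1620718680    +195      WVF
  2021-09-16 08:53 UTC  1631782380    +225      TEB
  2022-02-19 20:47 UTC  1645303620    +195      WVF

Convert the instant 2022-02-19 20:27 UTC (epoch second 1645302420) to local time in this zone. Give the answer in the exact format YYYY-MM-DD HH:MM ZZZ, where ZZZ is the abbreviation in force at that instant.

Query: 2022-02-19 20:27 UTC
Rule 2/3 (TEB, +03:45): 2021-09-16 08:53 UTC ≤ query < 2022-02-19 20:47 UTC
20·60 + 27 + 225 = 1452 min
1452 = 1·1440 + 12; 12 = 0·60 + 12 → 00:12, 2022-02-19 + 1 day = 2022-02-20
→ 2022-02-20 00:12 TEB

2022-02-20 00:12 TEB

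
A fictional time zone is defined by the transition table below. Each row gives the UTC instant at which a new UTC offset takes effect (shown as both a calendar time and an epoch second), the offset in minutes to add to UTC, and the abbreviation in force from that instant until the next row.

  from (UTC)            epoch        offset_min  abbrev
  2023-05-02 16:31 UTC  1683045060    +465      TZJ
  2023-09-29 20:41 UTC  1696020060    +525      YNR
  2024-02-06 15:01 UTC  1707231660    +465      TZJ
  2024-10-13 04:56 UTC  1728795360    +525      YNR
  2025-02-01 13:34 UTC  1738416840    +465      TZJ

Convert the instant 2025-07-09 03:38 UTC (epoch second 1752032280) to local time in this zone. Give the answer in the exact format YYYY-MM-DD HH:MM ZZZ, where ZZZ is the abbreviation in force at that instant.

2025-07-09 11:23 TZJ

Query: 2025-07-09 03:38 UTC
Rule 5/5 (TZJ, +07:45): 2025-02-01 13:34 UTC ≤ query < +∞
3·60 + 38 + 465 = 683 min
683 = 0·1440 + 683; 683 = 11·60 + 23 → 11:23, same day
→ 2025-07-09 11:23 TZJ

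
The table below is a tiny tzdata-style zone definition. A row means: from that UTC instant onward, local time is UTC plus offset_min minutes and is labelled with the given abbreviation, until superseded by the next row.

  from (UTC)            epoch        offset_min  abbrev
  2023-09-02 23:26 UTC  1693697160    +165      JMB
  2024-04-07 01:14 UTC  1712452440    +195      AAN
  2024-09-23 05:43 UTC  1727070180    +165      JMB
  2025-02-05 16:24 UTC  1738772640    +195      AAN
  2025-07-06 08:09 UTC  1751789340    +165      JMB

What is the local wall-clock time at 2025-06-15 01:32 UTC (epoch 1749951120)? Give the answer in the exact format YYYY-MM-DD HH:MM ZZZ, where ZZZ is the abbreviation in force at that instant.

2025-06-15 04:47 AAN

Query: 2025-06-15 01:32 UTC
Rule 4/5 (AAN, +03:15): 2025-02-05 16:24 UTC ≤ query < 2025-07-06 08:09 UTC
1·60 + 32 + 195 = 287 min
287 = 0·1440 + 287; 287 = 4·60 + 47 → 04:47, same day
→ 2025-06-15 04:47 AAN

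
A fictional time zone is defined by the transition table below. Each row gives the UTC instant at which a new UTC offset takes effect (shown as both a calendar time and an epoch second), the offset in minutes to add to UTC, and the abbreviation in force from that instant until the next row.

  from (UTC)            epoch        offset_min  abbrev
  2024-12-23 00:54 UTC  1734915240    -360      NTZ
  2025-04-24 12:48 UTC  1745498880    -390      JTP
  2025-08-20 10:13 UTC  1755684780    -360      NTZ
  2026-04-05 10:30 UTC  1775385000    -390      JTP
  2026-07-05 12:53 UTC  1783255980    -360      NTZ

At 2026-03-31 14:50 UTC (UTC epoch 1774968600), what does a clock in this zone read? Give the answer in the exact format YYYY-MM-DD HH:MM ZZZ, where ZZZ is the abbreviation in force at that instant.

Query: 2026-03-31 14:50 UTC
Rule 3/5 (NTZ, -06:00): 2025-08-20 10:13 UTC ≤ query < 2026-04-05 10:30 UTC
14·60 + 50 - 360 = 530 min
530 = 0·1440 + 530; 530 = 8·60 + 50 → 08:50, same day
→ 2026-03-31 08:50 NTZ

2026-03-31 08:50 NTZ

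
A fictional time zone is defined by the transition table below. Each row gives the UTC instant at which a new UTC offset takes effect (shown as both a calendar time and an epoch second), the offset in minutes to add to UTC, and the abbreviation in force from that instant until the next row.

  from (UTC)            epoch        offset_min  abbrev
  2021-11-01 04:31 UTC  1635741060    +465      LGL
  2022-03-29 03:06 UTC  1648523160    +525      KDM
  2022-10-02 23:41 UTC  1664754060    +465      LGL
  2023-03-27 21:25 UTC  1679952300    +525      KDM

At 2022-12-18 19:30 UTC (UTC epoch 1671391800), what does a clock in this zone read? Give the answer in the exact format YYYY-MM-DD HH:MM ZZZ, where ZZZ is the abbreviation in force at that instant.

2022-12-19 03:15 LGL

Query: 2022-12-18 19:30 UTC
Rule 3/4 (LGL, +07:45): 2022-10-02 23:41 UTC ≤ query < 2023-03-27 21:25 UTC
19·60 + 30 + 465 = 1635 min
1635 = 1·1440 + 195; 195 = 3·60 + 15 → 03:15, 2022-12-18 + 1 day = 2022-12-19
→ 2022-12-19 03:15 LGL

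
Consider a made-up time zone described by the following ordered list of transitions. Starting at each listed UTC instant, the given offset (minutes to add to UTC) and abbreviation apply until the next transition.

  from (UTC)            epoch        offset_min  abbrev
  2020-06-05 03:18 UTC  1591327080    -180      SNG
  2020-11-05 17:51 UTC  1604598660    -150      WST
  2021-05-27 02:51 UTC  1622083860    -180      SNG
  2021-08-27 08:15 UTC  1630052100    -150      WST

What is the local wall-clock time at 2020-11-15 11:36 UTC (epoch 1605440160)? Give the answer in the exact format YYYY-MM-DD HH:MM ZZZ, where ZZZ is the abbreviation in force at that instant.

2020-11-15 09:06 WST

Query: 2020-11-15 11:36 UTC
Rule 2/4 (WST, -02:30): 2020-11-05 17:51 UTC ≤ query < 2021-05-27 02:51 UTC
11·60 + 36 - 150 = 546 min
546 = 0·1440 + 546; 546 = 9·60 + 6 → 09:06, same day
→ 2020-11-15 09:06 WST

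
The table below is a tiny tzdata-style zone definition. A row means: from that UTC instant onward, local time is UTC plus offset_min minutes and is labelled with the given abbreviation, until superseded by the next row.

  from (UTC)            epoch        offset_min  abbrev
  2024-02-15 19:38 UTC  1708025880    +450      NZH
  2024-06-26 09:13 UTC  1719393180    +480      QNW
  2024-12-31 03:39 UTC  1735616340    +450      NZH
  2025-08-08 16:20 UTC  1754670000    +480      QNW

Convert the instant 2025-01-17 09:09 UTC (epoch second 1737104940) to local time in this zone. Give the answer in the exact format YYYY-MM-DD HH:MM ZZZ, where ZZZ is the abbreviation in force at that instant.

2025-01-17 16:39 NZH

Query: 2025-01-17 09:09 UTC
Rule 3/4 (NZH, +07:30): 2024-12-31 03:39 UTC ≤ query < 2025-08-08 16:20 UTC
9·60 + 9 + 450 = 999 min
999 = 0·1440 + 999; 999 = 16·60 + 39 → 16:39, same day
→ 2025-01-17 16:39 NZH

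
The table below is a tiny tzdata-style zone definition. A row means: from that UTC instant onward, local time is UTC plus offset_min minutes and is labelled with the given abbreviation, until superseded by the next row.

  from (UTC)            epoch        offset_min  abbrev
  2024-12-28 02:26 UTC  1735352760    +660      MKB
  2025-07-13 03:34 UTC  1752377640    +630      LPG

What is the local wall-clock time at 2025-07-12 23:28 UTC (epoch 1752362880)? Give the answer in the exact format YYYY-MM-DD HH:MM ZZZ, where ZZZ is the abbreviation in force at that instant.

Query: 2025-07-12 23:28 UTC
Rule 1/2 (MKB, +11:00): 2024-12-28 02:26 UTC ≤ query < 2025-07-13 03:34 UTC
23·60 + 28 + 660 = 2068 min
2068 = 1·1440 + 628; 628 = 10·60 + 28 → 10:28, 2025-07-12 + 1 day = 2025-07-13
→ 2025-07-13 10:28 MKB

2025-07-13 10:28 MKB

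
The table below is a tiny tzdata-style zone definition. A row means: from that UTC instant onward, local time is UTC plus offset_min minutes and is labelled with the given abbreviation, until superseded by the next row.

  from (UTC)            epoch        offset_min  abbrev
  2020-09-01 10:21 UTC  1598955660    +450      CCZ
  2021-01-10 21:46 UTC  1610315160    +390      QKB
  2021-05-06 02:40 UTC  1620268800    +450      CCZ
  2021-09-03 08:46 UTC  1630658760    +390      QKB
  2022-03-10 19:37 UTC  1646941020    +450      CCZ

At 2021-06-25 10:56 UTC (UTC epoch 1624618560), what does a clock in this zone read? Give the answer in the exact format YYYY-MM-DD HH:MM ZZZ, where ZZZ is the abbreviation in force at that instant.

Query: 2021-06-25 10:56 UTC
Rule 3/5 (CCZ, +07:30): 2021-05-06 02:40 UTC ≤ query < 2021-09-03 08:46 UTC
10·60 + 56 + 450 = 1106 min
1106 = 0·1440 + 1106; 1106 = 18·60 + 26 → 18:26, same day
→ 2021-06-25 18:26 CCZ

2021-06-25 18:26 CCZ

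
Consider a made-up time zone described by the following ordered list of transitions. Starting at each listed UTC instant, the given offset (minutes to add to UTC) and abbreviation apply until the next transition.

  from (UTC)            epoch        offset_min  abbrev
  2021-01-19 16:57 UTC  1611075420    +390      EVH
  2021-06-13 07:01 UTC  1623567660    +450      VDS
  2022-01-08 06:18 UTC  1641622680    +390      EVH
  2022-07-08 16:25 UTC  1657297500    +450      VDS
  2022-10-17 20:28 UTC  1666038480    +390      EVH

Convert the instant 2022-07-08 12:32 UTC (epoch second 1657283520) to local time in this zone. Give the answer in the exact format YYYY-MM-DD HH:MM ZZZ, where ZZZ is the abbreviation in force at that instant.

2022-07-08 19:02 EVH

Query: 2022-07-08 12:32 UTC
Rule 3/5 (EVH, +06:30): 2022-01-08 06:18 UTC ≤ query < 2022-07-08 16:25 UTC
12·60 + 32 + 390 = 1142 min
1142 = 0·1440 + 1142; 1142 = 19·60 + 2 → 19:02, same day
→ 2022-07-08 19:02 EVH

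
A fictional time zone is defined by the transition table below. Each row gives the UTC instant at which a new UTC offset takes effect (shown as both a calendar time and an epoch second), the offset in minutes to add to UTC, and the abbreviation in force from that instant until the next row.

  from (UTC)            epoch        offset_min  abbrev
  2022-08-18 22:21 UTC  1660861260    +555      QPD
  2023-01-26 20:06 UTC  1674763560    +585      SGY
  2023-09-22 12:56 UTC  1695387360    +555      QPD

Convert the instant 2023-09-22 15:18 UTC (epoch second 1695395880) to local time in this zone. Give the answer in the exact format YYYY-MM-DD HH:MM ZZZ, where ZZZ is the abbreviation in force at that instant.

Query: 2023-09-22 15:18 UTC
Rule 3/3 (QPD, +09:15): 2023-09-22 12:56 UTC ≤ query < +∞
15·60 + 18 + 555 = 1473 min
1473 = 1·1440 + 33; 33 = 0·60 + 33 → 00:33, 2023-09-22 + 1 day = 2023-09-23
→ 2023-09-23 00:33 QPD

2023-09-23 00:33 QPD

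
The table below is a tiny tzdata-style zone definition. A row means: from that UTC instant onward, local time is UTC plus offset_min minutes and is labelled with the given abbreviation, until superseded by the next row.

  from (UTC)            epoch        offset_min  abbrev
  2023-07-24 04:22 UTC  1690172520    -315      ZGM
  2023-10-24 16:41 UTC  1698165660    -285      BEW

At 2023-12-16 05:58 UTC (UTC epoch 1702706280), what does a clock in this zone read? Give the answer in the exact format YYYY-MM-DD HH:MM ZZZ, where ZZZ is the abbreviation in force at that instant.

2023-12-16 01:13 BEW

Query: 2023-12-16 05:58 UTC
Rule 2/2 (BEW, -04:45): 2023-10-24 16:41 UTC ≤ query < +∞
5·60 + 58 - 285 = 73 min
73 = 0·1440 + 73; 73 = 1·60 + 13 → 01:13, same day
→ 2023-12-16 01:13 BEW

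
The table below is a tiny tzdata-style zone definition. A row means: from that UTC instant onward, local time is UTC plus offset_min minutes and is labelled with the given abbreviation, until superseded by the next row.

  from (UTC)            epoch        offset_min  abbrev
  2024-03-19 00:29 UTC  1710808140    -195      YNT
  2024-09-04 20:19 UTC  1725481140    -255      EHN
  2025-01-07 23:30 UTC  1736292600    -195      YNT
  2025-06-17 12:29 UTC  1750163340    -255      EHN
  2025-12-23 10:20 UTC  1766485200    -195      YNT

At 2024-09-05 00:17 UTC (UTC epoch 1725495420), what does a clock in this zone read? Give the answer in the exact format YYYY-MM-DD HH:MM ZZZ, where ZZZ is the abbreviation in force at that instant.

Query: 2024-09-05 00:17 UTC
Rule 2/5 (EHN, -04:15): 2024-09-04 20:19 UTC ≤ query < 2025-01-07 23:30 UTC
0·60 + 17 - 255 = -238 min
-238 = -1·1440 + 1202; 1202 = 20·60 + 2 → 20:02, 2024-09-05 - 1 day = 2024-09-04
→ 2024-09-04 20:02 EHN

2024-09-04 20:02 EHN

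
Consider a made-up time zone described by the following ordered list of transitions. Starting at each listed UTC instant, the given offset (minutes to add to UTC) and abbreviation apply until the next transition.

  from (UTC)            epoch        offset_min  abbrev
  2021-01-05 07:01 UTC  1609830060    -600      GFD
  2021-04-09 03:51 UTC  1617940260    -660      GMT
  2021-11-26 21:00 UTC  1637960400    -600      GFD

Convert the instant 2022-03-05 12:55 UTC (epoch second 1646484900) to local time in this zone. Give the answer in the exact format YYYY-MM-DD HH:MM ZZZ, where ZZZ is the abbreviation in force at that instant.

2022-03-05 02:55 GFD

Query: 2022-03-05 12:55 UTC
Rule 3/3 (GFD, -10:00): 2021-11-26 21:00 UTC ≤ query < +∞
12·60 + 55 - 600 = 175 min
175 = 0·1440 + 175; 175 = 2·60 + 55 → 02:55, same day
→ 2022-03-05 02:55 GFD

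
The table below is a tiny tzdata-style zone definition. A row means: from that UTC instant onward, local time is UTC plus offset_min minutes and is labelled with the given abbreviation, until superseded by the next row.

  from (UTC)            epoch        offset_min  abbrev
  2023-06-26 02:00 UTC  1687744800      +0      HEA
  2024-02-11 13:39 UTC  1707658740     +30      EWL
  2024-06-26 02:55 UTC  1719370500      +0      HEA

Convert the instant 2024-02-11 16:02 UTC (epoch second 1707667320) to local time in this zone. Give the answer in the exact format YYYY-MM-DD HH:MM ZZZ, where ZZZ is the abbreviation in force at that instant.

2024-02-11 16:32 EWL

Query: 2024-02-11 16:02 UTC
Rule 2/3 (EWL, +00:30): 2024-02-11 13:39 UTC ≤ query < 2024-06-26 02:55 UTC
16·60 + 2 + 30 = 992 min
992 = 0·1440 + 992; 992 = 16·60 + 32 → 16:32, same day
→ 2024-02-11 16:32 EWL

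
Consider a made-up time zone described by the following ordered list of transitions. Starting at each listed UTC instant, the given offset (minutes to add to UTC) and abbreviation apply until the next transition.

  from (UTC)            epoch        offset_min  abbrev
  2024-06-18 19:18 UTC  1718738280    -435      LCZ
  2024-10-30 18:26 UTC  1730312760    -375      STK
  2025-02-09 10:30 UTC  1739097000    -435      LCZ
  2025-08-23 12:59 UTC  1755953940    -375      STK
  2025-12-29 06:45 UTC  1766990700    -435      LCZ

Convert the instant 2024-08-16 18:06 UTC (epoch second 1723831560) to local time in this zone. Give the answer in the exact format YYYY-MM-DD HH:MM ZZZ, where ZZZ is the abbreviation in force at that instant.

2024-08-16 10:51 LCZ

Query: 2024-08-16 18:06 UTC
Rule 1/5 (LCZ, -07:15): 2024-06-18 19:18 UTC ≤ query < 2024-10-30 18:26 UTC
18·60 + 6 - 435 = 651 min
651 = 0·1440 + 651; 651 = 10·60 + 51 → 10:51, same day
→ 2024-08-16 10:51 LCZ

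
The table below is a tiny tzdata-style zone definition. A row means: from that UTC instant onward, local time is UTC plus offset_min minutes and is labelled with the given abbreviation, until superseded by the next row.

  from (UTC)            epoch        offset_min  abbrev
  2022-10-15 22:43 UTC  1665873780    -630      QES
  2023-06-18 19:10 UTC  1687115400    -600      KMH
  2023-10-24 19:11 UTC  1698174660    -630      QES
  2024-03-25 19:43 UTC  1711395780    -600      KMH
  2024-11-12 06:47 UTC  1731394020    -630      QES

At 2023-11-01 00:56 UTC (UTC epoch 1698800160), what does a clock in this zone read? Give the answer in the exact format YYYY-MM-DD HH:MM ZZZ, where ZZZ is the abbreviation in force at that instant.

Query: 2023-11-01 00:56 UTC
Rule 3/5 (QES, -10:30): 2023-10-24 19:11 UTC ≤ query < 2024-03-25 19:43 UTC
0·60 + 56 - 630 = -574 min
-574 = -1·1440 + 866; 866 = 14·60 + 26 → 14:26, 2023-11-01 - 1 day = 2023-10-31
→ 2023-10-31 14:26 QES

2023-10-31 14:26 QES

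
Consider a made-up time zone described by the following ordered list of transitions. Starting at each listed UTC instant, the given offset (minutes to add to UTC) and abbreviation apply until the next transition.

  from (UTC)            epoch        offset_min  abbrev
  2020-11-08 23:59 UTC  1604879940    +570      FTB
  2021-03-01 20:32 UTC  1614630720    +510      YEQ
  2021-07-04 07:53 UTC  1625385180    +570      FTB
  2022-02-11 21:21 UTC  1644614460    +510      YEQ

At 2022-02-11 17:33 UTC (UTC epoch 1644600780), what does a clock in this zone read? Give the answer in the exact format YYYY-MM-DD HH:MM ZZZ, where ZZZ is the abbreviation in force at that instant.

2022-02-12 03:03 FTB

Query: 2022-02-11 17:33 UTC
Rule 3/4 (FTB, +09:30): 2021-07-04 07:53 UTC ≤ query < 2022-02-11 21:21 UTC
17·60 + 33 + 570 = 1623 min
1623 = 1·1440 + 183; 183 = 3·60 + 3 → 03:03, 2022-02-11 + 1 day = 2022-02-12
→ 2022-02-12 03:03 FTB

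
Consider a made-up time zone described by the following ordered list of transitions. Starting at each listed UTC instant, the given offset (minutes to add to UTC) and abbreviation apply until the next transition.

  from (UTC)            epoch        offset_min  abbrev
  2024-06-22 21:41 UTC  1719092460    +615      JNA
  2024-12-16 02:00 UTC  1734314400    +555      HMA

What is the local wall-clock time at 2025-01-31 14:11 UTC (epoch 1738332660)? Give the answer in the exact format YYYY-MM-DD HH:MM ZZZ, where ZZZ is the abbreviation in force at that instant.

2025-01-31 23:26 HMA

Query: 2025-01-31 14:11 UTC
Rule 2/2 (HMA, +09:15): 2024-12-16 02:00 UTC ≤ query < +∞
14·60 + 11 + 555 = 1406 min
1406 = 0·1440 + 1406; 1406 = 23·60 + 26 → 23:26, same day
→ 2025-01-31 23:26 HMA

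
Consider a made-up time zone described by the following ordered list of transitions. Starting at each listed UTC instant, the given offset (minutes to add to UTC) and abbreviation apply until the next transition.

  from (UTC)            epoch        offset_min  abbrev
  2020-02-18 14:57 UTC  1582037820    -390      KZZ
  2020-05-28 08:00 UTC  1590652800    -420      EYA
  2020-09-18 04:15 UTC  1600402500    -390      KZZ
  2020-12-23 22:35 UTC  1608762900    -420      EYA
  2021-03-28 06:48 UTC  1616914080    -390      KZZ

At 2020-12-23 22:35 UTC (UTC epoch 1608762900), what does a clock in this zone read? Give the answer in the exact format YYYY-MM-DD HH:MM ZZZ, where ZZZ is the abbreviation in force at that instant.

Query: 2020-12-23 22:35 UTC
Rule 4/5 (EYA, -07:00): 2020-12-23 22:35 UTC ≤ query < 2021-03-28 06:48 UTC
22·60 + 35 - 420 = 935 min
935 = 0·1440 + 935; 935 = 15·60 + 35 → 15:35, same day
→ 2020-12-23 15:35 EYA

2020-12-23 15:35 EYA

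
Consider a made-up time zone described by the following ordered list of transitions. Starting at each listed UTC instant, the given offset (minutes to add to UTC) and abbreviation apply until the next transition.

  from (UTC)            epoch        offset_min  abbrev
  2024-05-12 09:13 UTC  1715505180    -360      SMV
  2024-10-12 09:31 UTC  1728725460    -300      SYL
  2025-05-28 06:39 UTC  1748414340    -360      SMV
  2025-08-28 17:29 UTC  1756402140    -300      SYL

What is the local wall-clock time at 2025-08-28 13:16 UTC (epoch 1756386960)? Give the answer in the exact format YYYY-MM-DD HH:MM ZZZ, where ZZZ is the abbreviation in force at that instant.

2025-08-28 07:16 SMV

Query: 2025-08-28 13:16 UTC
Rule 3/4 (SMV, -06:00): 2025-05-28 06:39 UTC ≤ query < 2025-08-28 17:29 UTC
13·60 + 16 - 360 = 436 min
436 = 0·1440 + 436; 436 = 7·60 + 16 → 07:16, same day
→ 2025-08-28 07:16 SMV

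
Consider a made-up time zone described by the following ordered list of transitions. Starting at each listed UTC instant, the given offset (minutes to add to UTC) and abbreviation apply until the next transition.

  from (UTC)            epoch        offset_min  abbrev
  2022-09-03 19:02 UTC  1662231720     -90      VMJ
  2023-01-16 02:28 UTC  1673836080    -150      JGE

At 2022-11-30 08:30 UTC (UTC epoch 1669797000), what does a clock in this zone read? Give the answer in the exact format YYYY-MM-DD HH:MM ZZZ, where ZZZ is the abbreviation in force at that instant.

Query: 2022-11-30 08:30 UTC
Rule 1/2 (VMJ, -01:30): 2022-09-03 19:02 UTC ≤ query < 2023-01-16 02:28 UTC
8·60 + 30 - 90 = 420 min
420 = 0·1440 + 420; 420 = 7·60 + 0 → 07:00, same day
→ 2022-11-30 07:00 VMJ

2022-11-30 07:00 VMJ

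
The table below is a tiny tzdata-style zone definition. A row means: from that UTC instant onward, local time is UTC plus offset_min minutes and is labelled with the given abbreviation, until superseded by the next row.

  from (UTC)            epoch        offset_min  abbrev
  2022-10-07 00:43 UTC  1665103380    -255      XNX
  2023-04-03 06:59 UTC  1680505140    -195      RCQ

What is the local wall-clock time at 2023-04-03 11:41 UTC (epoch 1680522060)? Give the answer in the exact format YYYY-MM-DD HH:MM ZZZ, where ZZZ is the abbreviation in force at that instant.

Query: 2023-04-03 11:41 UTC
Rule 2/2 (RCQ, -03:15): 2023-04-03 06:59 UTC ≤ query < +∞
11·60 + 41 - 195 = 506 min
506 = 0·1440 + 506; 506 = 8·60 + 26 → 08:26, same day
→ 2023-04-03 08:26 RCQ

2023-04-03 08:26 RCQ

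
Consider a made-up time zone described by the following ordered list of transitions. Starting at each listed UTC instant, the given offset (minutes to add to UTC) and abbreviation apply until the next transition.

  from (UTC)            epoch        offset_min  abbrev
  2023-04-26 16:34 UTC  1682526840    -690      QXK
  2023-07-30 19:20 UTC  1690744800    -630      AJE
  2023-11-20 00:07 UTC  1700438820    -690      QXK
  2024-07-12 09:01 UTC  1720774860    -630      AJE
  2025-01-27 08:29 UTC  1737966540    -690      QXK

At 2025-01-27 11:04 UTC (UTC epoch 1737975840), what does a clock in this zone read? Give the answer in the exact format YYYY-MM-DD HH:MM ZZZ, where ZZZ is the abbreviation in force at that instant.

Query: 2025-01-27 11:04 UTC
Rule 5/5 (QXK, -11:30): 2025-01-27 08:29 UTC ≤ query < +∞
11·60 + 4 - 690 = -26 min
-26 = -1·1440 + 1414; 1414 = 23·60 + 34 → 23:34, 2025-01-27 - 1 day = 2025-01-26
→ 2025-01-26 23:34 QXK

2025-01-26 23:34 QXK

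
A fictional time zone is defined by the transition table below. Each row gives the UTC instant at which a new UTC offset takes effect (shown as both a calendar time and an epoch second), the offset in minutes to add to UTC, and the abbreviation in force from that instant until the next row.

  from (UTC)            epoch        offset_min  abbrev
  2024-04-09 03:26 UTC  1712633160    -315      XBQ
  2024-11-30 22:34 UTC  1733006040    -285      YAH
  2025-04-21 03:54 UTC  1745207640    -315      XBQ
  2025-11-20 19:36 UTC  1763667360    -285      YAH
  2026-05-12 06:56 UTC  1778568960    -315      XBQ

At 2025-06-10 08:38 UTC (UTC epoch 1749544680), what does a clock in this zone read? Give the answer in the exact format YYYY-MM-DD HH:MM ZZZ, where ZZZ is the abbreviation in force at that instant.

Query: 2025-06-10 08:38 UTC
Rule 3/5 (XBQ, -05:15): 2025-04-21 03:54 UTC ≤ query < 2025-11-20 19:36 UTC
8·60 + 38 - 315 = 203 min
203 = 0·1440 + 203; 203 = 3·60 + 23 → 03:23, same day
→ 2025-06-10 03:23 XBQ

2025-06-10 03:23 XBQ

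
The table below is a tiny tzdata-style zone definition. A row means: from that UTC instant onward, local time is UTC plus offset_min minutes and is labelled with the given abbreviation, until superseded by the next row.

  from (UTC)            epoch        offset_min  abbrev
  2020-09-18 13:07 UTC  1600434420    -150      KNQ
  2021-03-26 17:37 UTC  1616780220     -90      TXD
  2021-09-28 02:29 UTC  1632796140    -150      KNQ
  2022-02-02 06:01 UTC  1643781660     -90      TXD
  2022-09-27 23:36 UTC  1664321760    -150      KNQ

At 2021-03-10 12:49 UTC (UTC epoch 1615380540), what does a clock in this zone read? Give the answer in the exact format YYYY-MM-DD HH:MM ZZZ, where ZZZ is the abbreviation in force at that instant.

2021-03-10 10:19 KNQ

Query: 2021-03-10 12:49 UTC
Rule 1/5 (KNQ, -02:30): 2020-09-18 13:07 UTC ≤ query < 2021-03-26 17:37 UTC
12·60 + 49 - 150 = 619 min
619 = 0·1440 + 619; 619 = 10·60 + 19 → 10:19, same day
→ 2021-03-10 10:19 KNQ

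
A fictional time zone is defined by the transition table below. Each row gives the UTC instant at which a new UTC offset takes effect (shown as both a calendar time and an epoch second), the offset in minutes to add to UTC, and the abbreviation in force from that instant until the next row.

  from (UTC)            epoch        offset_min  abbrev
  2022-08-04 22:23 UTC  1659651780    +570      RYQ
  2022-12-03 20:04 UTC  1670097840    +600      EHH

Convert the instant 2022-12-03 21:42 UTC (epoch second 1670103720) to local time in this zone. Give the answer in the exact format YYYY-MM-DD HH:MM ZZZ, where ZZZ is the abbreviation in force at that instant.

2022-12-04 07:42 EHH

Query: 2022-12-03 21:42 UTC
Rule 2/2 (EHH, +10:00): 2022-12-03 20:04 UTC ≤ query < +∞
21·60 + 42 + 600 = 1902 min
1902 = 1·1440 + 462; 462 = 7·60 + 42 → 07:42, 2022-12-03 + 1 day = 2022-12-04
→ 2022-12-04 07:42 EHH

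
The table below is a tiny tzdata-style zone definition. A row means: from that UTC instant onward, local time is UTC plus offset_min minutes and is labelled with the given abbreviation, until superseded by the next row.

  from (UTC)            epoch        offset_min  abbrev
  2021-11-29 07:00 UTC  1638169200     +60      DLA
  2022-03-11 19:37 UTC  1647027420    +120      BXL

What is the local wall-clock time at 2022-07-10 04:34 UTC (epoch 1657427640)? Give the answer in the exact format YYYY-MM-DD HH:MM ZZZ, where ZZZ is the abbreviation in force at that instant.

Query: 2022-07-10 04:34 UTC
Rule 2/2 (BXL, +02:00): 2022-03-11 19:37 UTC ≤ query < +∞
4·60 + 34 + 120 = 394 min
394 = 0·1440 + 394; 394 = 6·60 + 34 → 06:34, same day
→ 2022-07-10 06:34 BXL

2022-07-10 06:34 BXL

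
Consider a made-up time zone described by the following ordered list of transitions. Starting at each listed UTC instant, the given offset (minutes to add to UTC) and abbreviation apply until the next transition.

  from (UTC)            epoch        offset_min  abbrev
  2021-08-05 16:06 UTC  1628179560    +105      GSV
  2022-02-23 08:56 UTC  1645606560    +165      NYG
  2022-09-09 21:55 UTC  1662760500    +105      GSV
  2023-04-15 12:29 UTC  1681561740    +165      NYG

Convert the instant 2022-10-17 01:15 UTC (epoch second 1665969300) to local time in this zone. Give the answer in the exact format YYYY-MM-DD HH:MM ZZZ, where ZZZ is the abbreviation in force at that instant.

2022-10-17 03:00 GSV

Query: 2022-10-17 01:15 UTC
Rule 3/4 (GSV, +01:45): 2022-09-09 21:55 UTC ≤ query < 2023-04-15 12:29 UTC
1·60 + 15 + 105 = 180 min
180 = 0·1440 + 180; 180 = 3·60 + 0 → 03:00, same day
→ 2022-10-17 03:00 GSV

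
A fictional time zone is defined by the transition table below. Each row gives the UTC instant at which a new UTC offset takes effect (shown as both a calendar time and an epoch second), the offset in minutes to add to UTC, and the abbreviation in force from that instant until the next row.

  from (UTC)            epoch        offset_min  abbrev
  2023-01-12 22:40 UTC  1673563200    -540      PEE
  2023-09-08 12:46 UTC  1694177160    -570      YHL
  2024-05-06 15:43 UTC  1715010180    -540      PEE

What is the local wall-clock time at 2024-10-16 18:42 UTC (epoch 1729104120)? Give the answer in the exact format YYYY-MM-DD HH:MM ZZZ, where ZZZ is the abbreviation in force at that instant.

2024-10-16 09:42 PEE

Query: 2024-10-16 18:42 UTC
Rule 3/3 (PEE, -09:00): 2024-05-06 15:43 UTC ≤ query < +∞
18·60 + 42 - 540 = 582 min
582 = 0·1440 + 582; 582 = 9·60 + 42 → 09:42, same day
→ 2024-10-16 09:42 PEE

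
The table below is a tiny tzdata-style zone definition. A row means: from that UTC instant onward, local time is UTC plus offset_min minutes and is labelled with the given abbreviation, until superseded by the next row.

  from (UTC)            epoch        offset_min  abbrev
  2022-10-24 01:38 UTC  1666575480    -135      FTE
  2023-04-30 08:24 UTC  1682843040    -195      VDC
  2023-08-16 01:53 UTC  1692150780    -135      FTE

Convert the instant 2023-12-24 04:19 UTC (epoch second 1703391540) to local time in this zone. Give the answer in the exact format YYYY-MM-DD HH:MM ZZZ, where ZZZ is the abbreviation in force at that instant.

2023-12-24 02:04 FTE

Query: 2023-12-24 04:19 UTC
Rule 3/3 (FTE, -02:15): 2023-08-16 01:53 UTC ≤ query < +∞
4·60 + 19 - 135 = 124 min
124 = 0·1440 + 124; 124 = 2·60 + 4 → 02:04, same day
→ 2023-12-24 02:04 FTE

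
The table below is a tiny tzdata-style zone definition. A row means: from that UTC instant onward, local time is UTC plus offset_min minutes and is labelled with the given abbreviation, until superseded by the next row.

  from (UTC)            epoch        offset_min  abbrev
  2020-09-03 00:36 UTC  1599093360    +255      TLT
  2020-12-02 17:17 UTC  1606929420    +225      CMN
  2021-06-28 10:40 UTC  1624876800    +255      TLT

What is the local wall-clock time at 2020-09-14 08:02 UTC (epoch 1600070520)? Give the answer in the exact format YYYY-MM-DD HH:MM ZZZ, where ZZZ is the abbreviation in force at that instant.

Query: 2020-09-14 08:02 UTC
Rule 1/3 (TLT, +04:15): 2020-09-03 00:36 UTC ≤ query < 2020-12-02 17:17 UTC
8·60 + 2 + 255 = 737 min
737 = 0·1440 + 737; 737 = 12·60 + 17 → 12:17, same day
→ 2020-09-14 12:17 TLT

2020-09-14 12:17 TLT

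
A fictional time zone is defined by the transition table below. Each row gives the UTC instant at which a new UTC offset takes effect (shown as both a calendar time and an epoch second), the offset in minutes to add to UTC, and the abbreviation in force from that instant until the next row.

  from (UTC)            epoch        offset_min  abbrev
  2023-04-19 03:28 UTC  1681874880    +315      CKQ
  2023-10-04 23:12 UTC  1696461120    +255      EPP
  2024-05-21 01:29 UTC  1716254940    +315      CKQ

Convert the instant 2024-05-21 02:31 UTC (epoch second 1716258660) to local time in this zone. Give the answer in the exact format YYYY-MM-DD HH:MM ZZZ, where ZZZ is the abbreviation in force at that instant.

2024-05-21 07:46 CKQ

Query: 2024-05-21 02:31 UTC
Rule 3/3 (CKQ, +05:15): 2024-05-21 01:29 UTC ≤ query < +∞
2·60 + 31 + 315 = 466 min
466 = 0·1440 + 466; 466 = 7·60 + 46 → 07:46, same day
→ 2024-05-21 07:46 CKQ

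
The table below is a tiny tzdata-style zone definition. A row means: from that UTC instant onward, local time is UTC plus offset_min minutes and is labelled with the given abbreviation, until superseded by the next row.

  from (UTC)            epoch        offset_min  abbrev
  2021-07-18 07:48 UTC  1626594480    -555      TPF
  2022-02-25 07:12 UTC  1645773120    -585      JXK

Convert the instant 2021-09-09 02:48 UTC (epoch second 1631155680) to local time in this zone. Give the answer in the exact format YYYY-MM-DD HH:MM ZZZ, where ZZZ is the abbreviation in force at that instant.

2021-09-08 17:33 TPF

Query: 2021-09-09 02:48 UTC
Rule 1/2 (TPF, -09:15): 2021-07-18 07:48 UTC ≤ query < 2022-02-25 07:12 UTC
2·60 + 48 - 555 = -387 min
-387 = -1·1440 + 1053; 1053 = 17·60 + 33 → 17:33, 2021-09-09 - 1 day = 2021-09-08
→ 2021-09-08 17:33 TPF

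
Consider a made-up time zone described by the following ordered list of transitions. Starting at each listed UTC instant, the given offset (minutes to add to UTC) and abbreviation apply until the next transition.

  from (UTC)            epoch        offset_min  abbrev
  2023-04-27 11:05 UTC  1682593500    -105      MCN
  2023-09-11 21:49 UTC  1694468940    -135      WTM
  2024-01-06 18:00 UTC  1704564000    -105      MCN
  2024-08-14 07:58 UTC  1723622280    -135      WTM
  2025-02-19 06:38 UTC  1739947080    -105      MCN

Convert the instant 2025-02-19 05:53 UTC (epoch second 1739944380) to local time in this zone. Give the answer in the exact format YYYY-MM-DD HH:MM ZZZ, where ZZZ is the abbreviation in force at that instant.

Query: 2025-02-19 05:53 UTC
Rule 4/5 (WTM, -02:15): 2024-08-14 07:58 UTC ≤ query < 2025-02-19 06:38 UTC
5·60 + 53 - 135 = 218 min
218 = 0·1440 + 218; 218 = 3·60 + 38 → 03:38, same day
→ 2025-02-19 03:38 WTM

2025-02-19 03:38 WTM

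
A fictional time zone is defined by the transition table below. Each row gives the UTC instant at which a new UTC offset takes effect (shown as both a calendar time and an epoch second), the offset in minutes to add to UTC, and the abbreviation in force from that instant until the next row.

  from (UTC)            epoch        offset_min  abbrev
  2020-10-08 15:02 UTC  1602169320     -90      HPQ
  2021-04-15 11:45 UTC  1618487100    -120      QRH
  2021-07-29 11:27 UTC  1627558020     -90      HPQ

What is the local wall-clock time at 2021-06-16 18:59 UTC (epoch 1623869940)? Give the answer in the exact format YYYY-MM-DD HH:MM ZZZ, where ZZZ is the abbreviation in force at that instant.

2021-06-16 16:59 QRH

Query: 2021-06-16 18:59 UTC
Rule 2/3 (QRH, -02:00): 2021-04-15 11:45 UTC ≤ query < 2021-07-29 11:27 UTC
18·60 + 59 - 120 = 1019 min
1019 = 0·1440 + 1019; 1019 = 16·60 + 59 → 16:59, same day
→ 2021-06-16 16:59 QRH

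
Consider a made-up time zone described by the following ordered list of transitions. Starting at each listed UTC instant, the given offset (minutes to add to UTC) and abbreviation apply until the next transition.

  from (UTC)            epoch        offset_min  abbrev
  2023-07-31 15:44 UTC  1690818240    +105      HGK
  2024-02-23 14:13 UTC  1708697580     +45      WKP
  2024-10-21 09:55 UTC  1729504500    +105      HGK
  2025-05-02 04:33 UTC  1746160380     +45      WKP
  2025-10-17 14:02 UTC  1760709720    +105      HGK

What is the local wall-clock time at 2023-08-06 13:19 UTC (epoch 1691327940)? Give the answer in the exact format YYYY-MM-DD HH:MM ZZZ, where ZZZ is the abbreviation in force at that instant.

Query: 2023-08-06 13:19 UTC
Rule 1/5 (HGK, +01:45): 2023-07-31 15:44 UTC ≤ query < 2024-02-23 14:13 UTC
13·60 + 19 + 105 = 904 min
904 = 0·1440 + 904; 904 = 15·60 + 4 → 15:04, same day
→ 2023-08-06 15:04 HGK

2023-08-06 15:04 HGK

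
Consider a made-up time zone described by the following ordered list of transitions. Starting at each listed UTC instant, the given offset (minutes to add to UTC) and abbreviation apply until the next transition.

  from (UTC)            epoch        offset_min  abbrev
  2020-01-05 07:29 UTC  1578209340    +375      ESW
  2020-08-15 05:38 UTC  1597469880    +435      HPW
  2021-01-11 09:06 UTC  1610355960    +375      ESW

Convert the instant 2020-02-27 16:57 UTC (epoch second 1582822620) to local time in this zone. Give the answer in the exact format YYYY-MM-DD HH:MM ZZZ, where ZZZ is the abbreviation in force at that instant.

Query: 2020-02-27 16:57 UTC
Rule 1/3 (ESW, +06:15): 2020-01-05 07:29 UTC ≤ query < 2020-08-15 05:38 UTC
16·60 + 57 + 375 = 1392 min
1392 = 0·1440 + 1392; 1392 = 23·60 + 12 → 23:12, same day
→ 2020-02-27 23:12 ESW

2020-02-27 23:12 ESW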